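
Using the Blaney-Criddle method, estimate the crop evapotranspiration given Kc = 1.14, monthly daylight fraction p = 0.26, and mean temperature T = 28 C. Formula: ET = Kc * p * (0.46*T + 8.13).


ET = Kc * p * (0.46*T + 8.13)
ET = 1.14 * 0.26 * (0.46*28 + 8.13)
ET = 1.14 * 0.26 * 21.0100

6.2274 mm/day


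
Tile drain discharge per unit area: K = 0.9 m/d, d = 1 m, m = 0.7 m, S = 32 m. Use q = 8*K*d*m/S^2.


q = 8*K*d*m/S^2
q = 8*0.9*1*0.7/32^2
q = 5.0400 / 1024

0.0049 m/d


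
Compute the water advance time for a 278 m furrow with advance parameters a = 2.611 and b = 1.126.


t = (L/a)^(1/b)
t = (278/2.611)^(1/1.126)
t = 106.472616^(1/1.126)

63.1523 min


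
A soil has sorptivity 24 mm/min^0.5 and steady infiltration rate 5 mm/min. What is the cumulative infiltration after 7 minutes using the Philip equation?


F = S*sqrt(t) + A*t
F = 24*sqrt(7) + 5*7
F = 24*2.645751 + 35

98.4980 mm


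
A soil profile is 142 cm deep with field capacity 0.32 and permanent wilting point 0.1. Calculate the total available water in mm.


AWC = (FC - PWP) * d * 10
AWC = (0.32 - 0.1) * 142 * 10
AWC = 0.2200 * 142 * 10

312.4000 mm


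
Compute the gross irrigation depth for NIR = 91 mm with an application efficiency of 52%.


Ea = 52% = 0.52
GID = NIR / Ea = 91 / 0.52 = 175.0000 mm

175.0000 mm


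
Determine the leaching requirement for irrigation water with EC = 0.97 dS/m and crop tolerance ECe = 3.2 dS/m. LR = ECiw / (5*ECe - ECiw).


LR = ECiw / (5*ECe - ECiw)
LR = 0.97 / (5*3.2 - 0.97)
LR = 0.97 / 15.0300

0.0645


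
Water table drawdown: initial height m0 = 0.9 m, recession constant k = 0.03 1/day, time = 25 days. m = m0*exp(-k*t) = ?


m = m0 * exp(-k*t)
m = 0.9 * exp(-0.03 * 25)
m = 0.9 * exp(-0.7500)

0.4251 m


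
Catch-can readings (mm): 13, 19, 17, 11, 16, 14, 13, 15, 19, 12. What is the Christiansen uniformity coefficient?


mean = 14.900000 mm
MAD = 2.300000 mm
CU = (1 - 2.300000/14.900000)*100

84.5638 %


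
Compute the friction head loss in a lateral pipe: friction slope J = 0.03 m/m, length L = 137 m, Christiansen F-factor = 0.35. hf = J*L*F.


hf = J * L * F = 0.03 * 137 * 0.35 = 1.4385 m

1.4385 m


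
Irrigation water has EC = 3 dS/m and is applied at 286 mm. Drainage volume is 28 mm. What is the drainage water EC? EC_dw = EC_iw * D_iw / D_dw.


EC_dw = EC_iw * D_iw / D_dw
EC_dw = 3 * 286 / 28
EC_dw = 858 / 28

30.6429 dS/m


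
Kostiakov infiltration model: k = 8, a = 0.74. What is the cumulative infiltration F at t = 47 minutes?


F = k * t^a = 8 * 47^0.74
F = 8 * 17.272389

138.1791 mm


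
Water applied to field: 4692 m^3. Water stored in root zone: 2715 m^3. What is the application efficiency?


Ea = V_root / V_field * 100 = 2715 / 4692 * 100 = 57.8645%

57.8645 %


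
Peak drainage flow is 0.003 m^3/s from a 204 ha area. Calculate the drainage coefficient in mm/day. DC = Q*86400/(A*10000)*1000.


DC = Q * 86400 / (A * 10000) * 1000
DC = 0.003 * 86400 / (204 * 10000) * 1000
DC = 259200.0000 / 2040000

0.1271 mm/day


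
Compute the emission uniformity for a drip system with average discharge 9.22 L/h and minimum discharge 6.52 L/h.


EU = (q_min/q_avg)*100 = (6.52/9.22)*100 = 70.7158%

70.7158 %


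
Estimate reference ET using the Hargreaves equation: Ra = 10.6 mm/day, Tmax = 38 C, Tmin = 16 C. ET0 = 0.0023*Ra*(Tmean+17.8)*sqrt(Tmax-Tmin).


Tmean = (Tmax + Tmin)/2 = (38 + 16)/2 = 27.0
ET0 = 0.0023 * 10.6 * (27.0 + 17.8) * sqrt(38 - 16)
ET0 = 0.0023 * 10.6 * 44.8 * 4.690416

5.1230 mm/day


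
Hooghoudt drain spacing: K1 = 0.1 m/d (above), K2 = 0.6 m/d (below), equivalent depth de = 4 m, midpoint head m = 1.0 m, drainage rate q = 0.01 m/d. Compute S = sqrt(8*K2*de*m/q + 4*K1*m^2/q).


S^2 = 8*K2*de*m/q + 4*K1*m^2/q
S^2 = 8*0.6*4*1.0/0.01 + 4*0.1*1.0^2/0.01
S = sqrt(1960.0000)

44.2719 m


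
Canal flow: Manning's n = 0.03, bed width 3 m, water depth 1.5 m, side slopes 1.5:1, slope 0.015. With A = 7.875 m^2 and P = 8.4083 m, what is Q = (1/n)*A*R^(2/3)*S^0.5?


R = A/P = 7.875/8.4083 = 0.936575
Q = (1/0.03) * 7.875 * 0.936575^(2/3) * 0.015^0.5

30.7754 m^3/s


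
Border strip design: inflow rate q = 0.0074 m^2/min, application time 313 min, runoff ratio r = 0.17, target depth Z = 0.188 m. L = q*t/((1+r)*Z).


L = q*t/((1+r)*Z)
L = 0.0074*313/((1+0.17)*0.188)
L = 2.3162/0.21996

10.5301 m


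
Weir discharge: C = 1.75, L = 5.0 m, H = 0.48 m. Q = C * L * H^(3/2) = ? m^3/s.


Q = C * L * H^(3/2) = 1.75 * 5.0 * 0.48^1.5 = 1.75 * 5.0 * 0.332554

2.9098 m^3/s


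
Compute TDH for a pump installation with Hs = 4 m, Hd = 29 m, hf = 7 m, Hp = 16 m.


TDH = Hs + Hd + hf + Hp = 4 + 29 + 7 + 16 = 56

56 m


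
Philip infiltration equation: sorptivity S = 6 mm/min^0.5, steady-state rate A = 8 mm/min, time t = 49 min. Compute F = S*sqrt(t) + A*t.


F = S*sqrt(t) + A*t
F = 6*sqrt(49) + 8*49
F = 6*7.000000 + 392

434.0000 mm


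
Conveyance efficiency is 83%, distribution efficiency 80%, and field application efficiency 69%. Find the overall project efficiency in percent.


Ec = 0.83, Eb = 0.8, Ea = 0.69
E = 0.83 * 0.8 * 0.69 * 100 = 45.8160%

45.8160 %


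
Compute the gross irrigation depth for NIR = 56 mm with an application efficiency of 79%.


Ea = 79% = 0.79
GID = NIR / Ea = 56 / 0.79 = 70.8861 mm

70.8861 mm


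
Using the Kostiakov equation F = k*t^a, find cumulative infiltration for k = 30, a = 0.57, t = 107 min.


F = k * t^a = 30 * 107^0.57
F = 30 * 14.346592

430.3978 mm


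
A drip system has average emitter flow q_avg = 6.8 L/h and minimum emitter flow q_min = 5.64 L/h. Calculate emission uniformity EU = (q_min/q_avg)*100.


EU = (q_min/q_avg)*100 = (5.64/6.8)*100 = 82.9412%

82.9412 %


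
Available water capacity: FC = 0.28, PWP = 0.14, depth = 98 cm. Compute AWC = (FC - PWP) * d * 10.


AWC = (FC - PWP) * d * 10
AWC = (0.28 - 0.14) * 98 * 10
AWC = 0.1400 * 98 * 10

137.2000 mm


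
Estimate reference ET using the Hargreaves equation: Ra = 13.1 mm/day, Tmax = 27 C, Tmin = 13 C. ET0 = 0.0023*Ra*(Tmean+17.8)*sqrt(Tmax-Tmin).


Tmean = (Tmax + Tmin)/2 = (27 + 13)/2 = 20.0
ET0 = 0.0023 * 13.1 * (20.0 + 17.8) * sqrt(27 - 13)
ET0 = 0.0023 * 13.1 * 37.8 * 3.741657

4.2614 mm/day


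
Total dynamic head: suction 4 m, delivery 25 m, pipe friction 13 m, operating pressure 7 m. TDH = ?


TDH = Hs + Hd + hf + Hp = 4 + 25 + 13 + 7 = 49

49 m


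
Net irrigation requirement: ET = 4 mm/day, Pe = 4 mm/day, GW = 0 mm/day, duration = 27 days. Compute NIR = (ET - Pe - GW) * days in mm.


Daily deficit = ET - Pe - GW = 4 - 4 - 0 = 0 mm/day
NIR = 0 * 27 = 0 mm

0 mm


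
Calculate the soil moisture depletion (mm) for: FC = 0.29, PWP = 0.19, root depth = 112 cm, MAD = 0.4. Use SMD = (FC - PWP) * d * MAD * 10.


SMD = (FC - PWP) * d * MAD * 10
SMD = (0.29 - 0.19) * 112 * 0.4 * 10
SMD = 0.1000 * 112 * 0.4 * 10

44.8000 mm


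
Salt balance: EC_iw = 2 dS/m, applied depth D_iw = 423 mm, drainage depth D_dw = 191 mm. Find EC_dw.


EC_dw = EC_iw * D_iw / D_dw
EC_dw = 2 * 423 / 191
EC_dw = 846 / 191

4.4293 dS/m


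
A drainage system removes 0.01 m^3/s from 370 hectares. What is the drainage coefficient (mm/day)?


DC = Q * 86400 / (A * 10000) * 1000
DC = 0.01 * 86400 / (370 * 10000) * 1000
DC = 864000.0000 / 3700000

0.2335 mm/day


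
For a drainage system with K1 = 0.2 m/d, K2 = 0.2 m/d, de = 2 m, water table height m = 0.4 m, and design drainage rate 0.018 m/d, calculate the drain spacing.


S^2 = 8*K2*de*m/q + 4*K1*m^2/q
S^2 = 8*0.2*2*0.4/0.018 + 4*0.2*0.4^2/0.018
S = sqrt(78.2222)

8.8443 m


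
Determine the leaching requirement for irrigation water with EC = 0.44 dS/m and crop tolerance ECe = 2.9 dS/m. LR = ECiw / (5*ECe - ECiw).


LR = ECiw / (5*ECe - ECiw)
LR = 0.44 / (5*2.9 - 0.44)
LR = 0.44 / 14.0600

0.0313


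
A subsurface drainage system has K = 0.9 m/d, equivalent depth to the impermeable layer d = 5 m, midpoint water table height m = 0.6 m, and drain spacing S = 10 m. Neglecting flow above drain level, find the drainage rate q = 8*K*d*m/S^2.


q = 8*K*d*m/S^2
q = 8*0.9*5*0.6/10^2
q = 21.6000 / 100

0.2160 m/d


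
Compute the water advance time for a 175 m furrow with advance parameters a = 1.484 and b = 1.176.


t = (L/a)^(1/b)
t = (175/1.484)^(1/1.176)
t = 117.924528^(1/1.176)

57.7521 min


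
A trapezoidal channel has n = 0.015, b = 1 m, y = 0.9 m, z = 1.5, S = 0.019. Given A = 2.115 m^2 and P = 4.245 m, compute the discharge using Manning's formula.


R = A/P = 2.115/4.245 = 0.498233
Q = (1/0.015) * 2.115 * 0.498233^(2/3) * 0.019^0.5

12.2147 m^3/s


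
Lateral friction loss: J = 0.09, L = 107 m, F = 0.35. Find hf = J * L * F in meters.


hf = J * L * F = 0.09 * 107 * 0.35 = 3.3705 m

3.3705 m


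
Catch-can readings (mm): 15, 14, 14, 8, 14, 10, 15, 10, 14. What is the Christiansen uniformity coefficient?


mean = 12.666667 mm
MAD = 2.222222 mm
CU = (1 - 2.222222/12.666667)*100

82.4561 %


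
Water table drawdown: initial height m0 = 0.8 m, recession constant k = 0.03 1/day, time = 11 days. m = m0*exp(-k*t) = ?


m = m0 * exp(-k*t)
m = 0.8 * exp(-0.03 * 11)
m = 0.8 * exp(-0.3300)

0.5751 m


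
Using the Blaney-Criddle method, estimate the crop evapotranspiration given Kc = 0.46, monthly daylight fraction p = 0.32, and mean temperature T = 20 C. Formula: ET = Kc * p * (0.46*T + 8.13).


ET = Kc * p * (0.46*T + 8.13)
ET = 0.46 * 0.32 * (0.46*20 + 8.13)
ET = 0.46 * 0.32 * 17.3300

2.5510 mm/day


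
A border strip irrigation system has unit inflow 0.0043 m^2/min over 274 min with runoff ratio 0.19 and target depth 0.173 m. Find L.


L = q*t/((1+r)*Z)
L = 0.0043*274/((1+0.19)*0.173)
L = 1.1782/0.20587

5.7230 m


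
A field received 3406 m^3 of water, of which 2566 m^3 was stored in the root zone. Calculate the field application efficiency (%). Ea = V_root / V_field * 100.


Ea = V_root / V_field * 100 = 2566 / 3406 * 100 = 75.3376%

75.3376 %


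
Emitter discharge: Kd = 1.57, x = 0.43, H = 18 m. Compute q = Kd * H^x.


q = Kd * H^x = 1.57 * 18^0.43 = 1.57 * 3.465510

5.4409 L/h


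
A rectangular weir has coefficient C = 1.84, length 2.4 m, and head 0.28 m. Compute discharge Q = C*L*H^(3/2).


Q = C * L * H^(3/2) = 1.84 * 2.4 * 0.28^1.5 = 1.84 * 2.4 * 0.148162

0.6543 m^3/s


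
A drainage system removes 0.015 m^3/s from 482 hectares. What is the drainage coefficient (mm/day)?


DC = Q * 86400 / (A * 10000) * 1000
DC = 0.015 * 86400 / (482 * 10000) * 1000
DC = 1296000.0000 / 4820000

0.2689 mm/day


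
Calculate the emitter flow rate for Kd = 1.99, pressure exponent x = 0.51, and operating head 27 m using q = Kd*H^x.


q = Kd * H^x = 1.99 * 27^0.51 = 1.99 * 5.370263

10.6868 L/h


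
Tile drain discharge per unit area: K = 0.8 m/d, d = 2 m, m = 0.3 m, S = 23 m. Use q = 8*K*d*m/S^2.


q = 8*K*d*m/S^2
q = 8*0.8*2*0.3/23^2
q = 3.8400 / 529

0.0073 m/d


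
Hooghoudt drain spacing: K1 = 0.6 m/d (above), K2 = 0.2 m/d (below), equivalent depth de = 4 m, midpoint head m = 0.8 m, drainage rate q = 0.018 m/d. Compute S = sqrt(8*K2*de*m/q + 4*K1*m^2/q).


S^2 = 8*K2*de*m/q + 4*K1*m^2/q
S^2 = 8*0.2*4*0.8/0.018 + 4*0.6*0.8^2/0.018
S = sqrt(369.7778)

19.2296 m


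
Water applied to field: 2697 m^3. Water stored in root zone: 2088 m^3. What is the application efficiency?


Ea = V_root / V_field * 100 = 2088 / 2697 * 100 = 77.4194%

77.4194 %


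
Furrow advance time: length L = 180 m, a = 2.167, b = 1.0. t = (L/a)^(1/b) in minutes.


t = (L/a)^(1/b)
t = (180/2.167)^(1/1.0)
t = 83.064144^(1/1.0)

83.0641 min


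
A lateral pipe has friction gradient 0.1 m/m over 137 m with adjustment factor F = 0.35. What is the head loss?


hf = J * L * F = 0.1 * 137 * 0.35 = 4.7950 m

4.7950 m


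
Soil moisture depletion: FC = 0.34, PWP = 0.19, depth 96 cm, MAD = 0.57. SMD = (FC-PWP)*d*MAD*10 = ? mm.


SMD = (FC - PWP) * d * MAD * 10
SMD = (0.34 - 0.19) * 96 * 0.57 * 10
SMD = 0.1500 * 96 * 0.57 * 10

82.0800 mm


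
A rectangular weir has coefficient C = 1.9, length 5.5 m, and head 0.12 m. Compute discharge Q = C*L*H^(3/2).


Q = C * L * H^(3/2) = 1.9 * 5.5 * 0.12^1.5 = 1.9 * 5.5 * 0.041569

0.4344 m^3/s


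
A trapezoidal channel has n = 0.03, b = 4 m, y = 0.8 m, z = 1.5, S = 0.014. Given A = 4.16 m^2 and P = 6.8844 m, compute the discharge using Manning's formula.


R = A/P = 4.16/6.8844 = 0.604265
Q = (1/0.03) * 4.16 * 0.604265^(2/3) * 0.014^0.5

11.7270 m^3/s


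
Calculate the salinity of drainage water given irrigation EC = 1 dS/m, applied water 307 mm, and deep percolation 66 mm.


EC_dw = EC_iw * D_iw / D_dw
EC_dw = 1 * 307 / 66
EC_dw = 307 / 66

4.6515 dS/m


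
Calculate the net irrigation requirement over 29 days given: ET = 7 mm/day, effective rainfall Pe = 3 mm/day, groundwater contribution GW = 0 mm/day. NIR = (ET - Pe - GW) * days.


Daily deficit = ET - Pe - GW = 7 - 3 - 0 = 4 mm/day
NIR = 4 * 29 = 116 mm

116.0000 mm


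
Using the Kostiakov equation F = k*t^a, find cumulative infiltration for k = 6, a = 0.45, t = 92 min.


F = k * t^a = 6 * 92^0.45
F = 6 * 7.650759

45.9046 mm


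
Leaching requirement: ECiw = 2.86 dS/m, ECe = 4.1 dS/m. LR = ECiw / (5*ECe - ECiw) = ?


LR = ECiw / (5*ECe - ECiw)
LR = 2.86 / (5*4.1 - 2.86)
LR = 2.86 / 17.6400

0.1621


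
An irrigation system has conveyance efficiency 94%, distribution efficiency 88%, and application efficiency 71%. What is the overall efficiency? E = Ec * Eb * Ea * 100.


Ec = 0.94, Eb = 0.88, Ea = 0.71
E = 0.94 * 0.88 * 0.71 * 100 = 58.7312%

58.7312 %


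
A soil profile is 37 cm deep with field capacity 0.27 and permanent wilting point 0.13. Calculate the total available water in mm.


AWC = (FC - PWP) * d * 10
AWC = (0.27 - 0.13) * 37 * 10
AWC = 0.1400 * 37 * 10

51.8000 mm


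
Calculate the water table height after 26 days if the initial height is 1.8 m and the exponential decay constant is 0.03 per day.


m = m0 * exp(-k*t)
m = 1.8 * exp(-0.03 * 26)
m = 1.8 * exp(-0.7800)

0.8251 m


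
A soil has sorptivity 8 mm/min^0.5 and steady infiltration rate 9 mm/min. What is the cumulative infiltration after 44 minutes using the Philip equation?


F = S*sqrt(t) + A*t
F = 8*sqrt(44) + 9*44
F = 8*6.633250 + 396

449.0660 mm


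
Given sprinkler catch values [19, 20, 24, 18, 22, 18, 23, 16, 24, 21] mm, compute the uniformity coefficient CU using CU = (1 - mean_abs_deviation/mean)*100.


mean = 20.500000 mm
MAD = 2.300000 mm
CU = (1 - 2.300000/20.500000)*100

88.7805 %


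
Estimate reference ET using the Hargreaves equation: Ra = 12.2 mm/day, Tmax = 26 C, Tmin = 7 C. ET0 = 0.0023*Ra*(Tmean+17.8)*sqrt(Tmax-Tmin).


Tmean = (Tmax + Tmin)/2 = (26 + 7)/2 = 16.5
ET0 = 0.0023 * 12.2 * (16.5 + 17.8) * sqrt(26 - 7)
ET0 = 0.0023 * 12.2 * 34.3 * 4.358899

4.1953 mm/day


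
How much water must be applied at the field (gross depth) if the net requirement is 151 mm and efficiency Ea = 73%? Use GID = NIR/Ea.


Ea = 73% = 0.73
GID = NIR / Ea = 151 / 0.73 = 206.8493 mm

206.8493 mm


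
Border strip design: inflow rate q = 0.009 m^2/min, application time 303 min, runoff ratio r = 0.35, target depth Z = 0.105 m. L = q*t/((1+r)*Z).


L = q*t/((1+r)*Z)
L = 0.009*303/((1+0.35)*0.105)
L = 2.727/0.14175

19.2381 m


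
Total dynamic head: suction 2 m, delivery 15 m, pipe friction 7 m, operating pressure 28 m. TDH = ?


TDH = Hs + Hd + hf + Hp = 2 + 15 + 7 + 28 = 52

52 m


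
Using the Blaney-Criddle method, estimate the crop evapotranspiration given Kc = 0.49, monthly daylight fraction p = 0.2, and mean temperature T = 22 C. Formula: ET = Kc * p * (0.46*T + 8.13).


ET = Kc * p * (0.46*T + 8.13)
ET = 0.49 * 0.2 * (0.46*22 + 8.13)
ET = 0.49 * 0.2 * 18.2500

1.7885 mm/day


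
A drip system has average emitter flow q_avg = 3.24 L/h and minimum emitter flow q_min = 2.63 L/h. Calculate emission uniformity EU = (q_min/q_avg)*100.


EU = (q_min/q_avg)*100 = (2.63/3.24)*100 = 81.1728%

81.1728 %


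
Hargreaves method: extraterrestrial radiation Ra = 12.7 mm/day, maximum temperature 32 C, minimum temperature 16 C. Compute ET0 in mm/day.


Tmean = (Tmax + Tmin)/2 = (32 + 16)/2 = 24.0
ET0 = 0.0023 * 12.7 * (24.0 + 17.8) * sqrt(32 - 16)
ET0 = 0.0023 * 12.7 * 41.8 * 4.000000

4.8839 mm/day


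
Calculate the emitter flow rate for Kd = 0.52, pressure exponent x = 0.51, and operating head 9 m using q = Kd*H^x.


q = Kd * H^x = 0.52 * 9^0.51 = 0.52 * 3.066646

1.5947 L/h


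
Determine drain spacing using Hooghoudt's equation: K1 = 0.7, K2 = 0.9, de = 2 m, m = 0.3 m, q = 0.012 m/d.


S^2 = 8*K2*de*m/q + 4*K1*m^2/q
S^2 = 8*0.9*2*0.3/0.012 + 4*0.7*0.3^2/0.012
S = sqrt(381.0000)

19.5192 m


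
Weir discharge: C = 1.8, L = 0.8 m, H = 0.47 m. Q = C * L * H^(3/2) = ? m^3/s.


Q = C * L * H^(3/2) = 1.8 * 0.8 * 0.47^1.5 = 1.8 * 0.8 * 0.322216

0.4640 m^3/s


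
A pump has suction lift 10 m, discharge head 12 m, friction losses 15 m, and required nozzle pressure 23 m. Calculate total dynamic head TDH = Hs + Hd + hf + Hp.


TDH = Hs + Hd + hf + Hp = 10 + 12 + 15 + 23 = 60

60 m


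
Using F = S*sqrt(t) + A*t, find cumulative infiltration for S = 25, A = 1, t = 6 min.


F = S*sqrt(t) + A*t
F = 25*sqrt(6) + 1*6
F = 25*2.449490 + 6

67.2372 mm


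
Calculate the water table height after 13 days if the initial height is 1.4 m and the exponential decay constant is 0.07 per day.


m = m0 * exp(-k*t)
m = 1.4 * exp(-0.07 * 13)
m = 1.4 * exp(-0.9100)

0.5635 m


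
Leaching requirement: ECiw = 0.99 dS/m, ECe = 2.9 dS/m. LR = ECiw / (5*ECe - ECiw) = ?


LR = ECiw / (5*ECe - ECiw)
LR = 0.99 / (5*2.9 - 0.99)
LR = 0.99 / 13.5100

0.0733


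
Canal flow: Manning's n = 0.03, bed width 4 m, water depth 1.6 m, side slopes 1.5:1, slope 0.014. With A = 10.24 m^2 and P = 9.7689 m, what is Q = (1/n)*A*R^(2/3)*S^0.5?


R = A/P = 10.24/9.7689 = 1.048224
Q = (1/0.03) * 10.24 * 1.048224^(2/3) * 0.014^0.5

41.6753 m^3/s


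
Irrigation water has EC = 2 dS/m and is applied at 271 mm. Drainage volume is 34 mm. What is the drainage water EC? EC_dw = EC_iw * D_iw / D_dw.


EC_dw = EC_iw * D_iw / D_dw
EC_dw = 2 * 271 / 34
EC_dw = 542 / 34

15.9412 dS/m


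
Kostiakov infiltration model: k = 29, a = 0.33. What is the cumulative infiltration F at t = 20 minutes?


F = k * t^a = 29 * 20^0.33
F = 29 * 2.687447

77.9360 mm


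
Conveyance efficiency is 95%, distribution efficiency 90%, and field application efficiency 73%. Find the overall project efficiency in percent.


Ec = 0.95, Eb = 0.9, Ea = 0.73
E = 0.95 * 0.9 * 0.73 * 100 = 62.4150%

62.4150 %


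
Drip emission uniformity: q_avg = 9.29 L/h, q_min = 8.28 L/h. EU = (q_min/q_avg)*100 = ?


EU = (q_min/q_avg)*100 = (8.28/9.29)*100 = 89.1281%

89.1281 %


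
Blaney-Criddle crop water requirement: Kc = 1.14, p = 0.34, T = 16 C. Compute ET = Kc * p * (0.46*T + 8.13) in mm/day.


ET = Kc * p * (0.46*T + 8.13)
ET = 1.14 * 0.34 * (0.46*16 + 8.13)
ET = 1.14 * 0.34 * 15.4900

6.0039 mm/day


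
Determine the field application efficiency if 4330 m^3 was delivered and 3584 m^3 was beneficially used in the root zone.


Ea = V_root / V_field * 100 = 3584 / 4330 * 100 = 82.7714%

82.7714 %


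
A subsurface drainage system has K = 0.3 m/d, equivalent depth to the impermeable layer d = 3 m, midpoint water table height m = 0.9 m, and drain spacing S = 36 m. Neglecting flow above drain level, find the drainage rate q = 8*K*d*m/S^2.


q = 8*K*d*m/S^2
q = 8*0.3*3*0.9/36^2
q = 6.4800 / 1296

0.0050 m/d


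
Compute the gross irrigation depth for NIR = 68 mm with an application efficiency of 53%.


Ea = 53% = 0.53
GID = NIR / Ea = 68 / 0.53 = 128.3019 mm

128.3019 mm


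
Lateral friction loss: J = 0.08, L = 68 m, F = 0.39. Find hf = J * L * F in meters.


hf = J * L * F = 0.08 * 68 * 0.39 = 2.1216 m

2.1216 m


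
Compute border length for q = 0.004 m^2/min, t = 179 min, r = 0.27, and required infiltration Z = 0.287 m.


L = q*t/((1+r)*Z)
L = 0.004*179/((1+0.27)*0.287)
L = 0.716/0.36449

1.9644 m


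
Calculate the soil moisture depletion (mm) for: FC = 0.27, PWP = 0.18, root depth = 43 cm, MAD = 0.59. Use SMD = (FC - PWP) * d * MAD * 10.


SMD = (FC - PWP) * d * MAD * 10
SMD = (0.27 - 0.18) * 43 * 0.59 * 10
SMD = 0.0900 * 43 * 0.59 * 10

22.8330 mm


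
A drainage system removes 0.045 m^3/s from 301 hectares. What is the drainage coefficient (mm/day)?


DC = Q * 86400 / (A * 10000) * 1000
DC = 0.045 * 86400 / (301 * 10000) * 1000
DC = 3888000.0000 / 3010000

1.2917 mm/day


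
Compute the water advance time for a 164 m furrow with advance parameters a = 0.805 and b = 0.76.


t = (L/a)^(1/b)
t = (164/0.805)^(1/0.76)
t = 203.726708^(1/0.76)

1091.9959 min


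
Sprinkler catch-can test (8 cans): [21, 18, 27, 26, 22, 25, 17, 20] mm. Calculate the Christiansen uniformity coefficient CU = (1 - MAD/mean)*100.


mean = 22.000000 mm
MAD = 3.000000 mm
CU = (1 - 3.000000/22.000000)*100

86.3636 %


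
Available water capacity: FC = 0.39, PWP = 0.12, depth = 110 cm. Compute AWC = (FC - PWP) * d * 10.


AWC = (FC - PWP) * d * 10
AWC = (0.39 - 0.12) * 110 * 10
AWC = 0.2700 * 110 * 10

297.0000 mm


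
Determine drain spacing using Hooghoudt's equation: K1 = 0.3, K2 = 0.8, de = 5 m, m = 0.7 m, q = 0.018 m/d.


S^2 = 8*K2*de*m/q + 4*K1*m^2/q
S^2 = 8*0.8*5*0.7/0.018 + 4*0.3*0.7^2/0.018
S = sqrt(1277.1111)

35.7367 m


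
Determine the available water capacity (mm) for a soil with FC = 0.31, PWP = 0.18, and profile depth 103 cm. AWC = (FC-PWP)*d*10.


AWC = (FC - PWP) * d * 10
AWC = (0.31 - 0.18) * 103 * 10
AWC = 0.1300 * 103 * 10

133.9000 mm


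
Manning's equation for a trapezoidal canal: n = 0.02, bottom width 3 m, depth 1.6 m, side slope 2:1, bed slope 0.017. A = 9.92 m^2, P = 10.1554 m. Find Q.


R = A/P = 9.92/10.1554 = 0.976820
Q = (1/0.02) * 9.92 * 0.976820^(2/3) * 0.017^0.5

63.6672 m^3/s


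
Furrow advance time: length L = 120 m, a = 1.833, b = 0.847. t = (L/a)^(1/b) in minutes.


t = (L/a)^(1/b)
t = (120/1.833)^(1/0.847)
t = 65.466448^(1/0.847)

139.3349 min


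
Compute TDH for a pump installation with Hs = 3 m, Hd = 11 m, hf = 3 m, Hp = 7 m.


TDH = Hs + Hd + hf + Hp = 3 + 11 + 3 + 7 = 24

24 m


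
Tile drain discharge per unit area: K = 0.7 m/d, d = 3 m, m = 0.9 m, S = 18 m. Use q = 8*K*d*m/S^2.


q = 8*K*d*m/S^2
q = 8*0.7*3*0.9/18^2
q = 15.1200 / 324

0.0467 m/d


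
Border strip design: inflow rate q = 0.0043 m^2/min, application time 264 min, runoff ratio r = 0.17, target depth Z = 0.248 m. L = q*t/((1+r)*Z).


L = q*t/((1+r)*Z)
L = 0.0043*264/((1+0.17)*0.248)
L = 1.1352/0.29016

3.9123 m


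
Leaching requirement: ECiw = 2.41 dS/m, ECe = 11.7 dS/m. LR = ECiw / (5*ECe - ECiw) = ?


LR = ECiw / (5*ECe - ECiw)
LR = 2.41 / (5*11.7 - 2.41)
LR = 2.41 / 56.0900

0.0430


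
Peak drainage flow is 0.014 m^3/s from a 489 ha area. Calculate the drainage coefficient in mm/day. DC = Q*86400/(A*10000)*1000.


DC = Q * 86400 / (A * 10000) * 1000
DC = 0.014 * 86400 / (489 * 10000) * 1000
DC = 1209600.0000 / 4890000

0.2474 mm/day


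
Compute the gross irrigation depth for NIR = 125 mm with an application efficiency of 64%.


Ea = 64% = 0.64
GID = NIR / Ea = 125 / 0.64 = 195.3125 mm

195.3125 mm


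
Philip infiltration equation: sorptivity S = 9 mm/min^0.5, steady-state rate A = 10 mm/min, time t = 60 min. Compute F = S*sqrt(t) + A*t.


F = S*sqrt(t) + A*t
F = 9*sqrt(60) + 10*60
F = 9*7.745967 + 600

669.7137 mm


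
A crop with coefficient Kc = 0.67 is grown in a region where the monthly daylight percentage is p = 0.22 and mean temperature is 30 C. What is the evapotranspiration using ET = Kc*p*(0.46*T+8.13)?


ET = Kc * p * (0.46*T + 8.13)
ET = 0.67 * 0.22 * (0.46*30 + 8.13)
ET = 0.67 * 0.22 * 21.9300

3.2325 mm/day


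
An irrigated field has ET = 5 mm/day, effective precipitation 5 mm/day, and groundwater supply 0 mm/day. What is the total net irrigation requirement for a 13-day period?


Daily deficit = ET - Pe - GW = 5 - 5 - 0 = 0 mm/day
NIR = 0 * 13 = 0 mm

0 mm


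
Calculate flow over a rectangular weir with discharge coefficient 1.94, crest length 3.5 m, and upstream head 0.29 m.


Q = C * L * H^(3/2) = 1.94 * 3.5 * 0.29^1.5 = 1.94 * 3.5 * 0.156170

1.0604 m^3/s


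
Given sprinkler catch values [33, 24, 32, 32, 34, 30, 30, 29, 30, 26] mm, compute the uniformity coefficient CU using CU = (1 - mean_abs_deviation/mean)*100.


mean = 30.000000 mm
MAD = 2.200000 mm
CU = (1 - 2.200000/30.000000)*100

92.6667 %


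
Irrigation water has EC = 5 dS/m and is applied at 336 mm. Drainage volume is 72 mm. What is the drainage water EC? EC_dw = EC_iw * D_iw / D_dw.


EC_dw = EC_iw * D_iw / D_dw
EC_dw = 5 * 336 / 72
EC_dw = 1680 / 72

23.3333 dS/m


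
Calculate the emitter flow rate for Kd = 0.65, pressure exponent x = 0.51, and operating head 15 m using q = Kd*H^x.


q = Kd * H^x = 0.65 * 15^0.51 = 0.65 * 3.979299

2.5865 L/h


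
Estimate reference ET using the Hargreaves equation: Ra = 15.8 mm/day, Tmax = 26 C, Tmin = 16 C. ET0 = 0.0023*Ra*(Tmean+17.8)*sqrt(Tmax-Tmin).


Tmean = (Tmax + Tmin)/2 = (26 + 16)/2 = 21.0
ET0 = 0.0023 * 15.8 * (21.0 + 17.8) * sqrt(26 - 16)
ET0 = 0.0023 * 15.8 * 38.8 * 3.162278

4.4588 mm/day


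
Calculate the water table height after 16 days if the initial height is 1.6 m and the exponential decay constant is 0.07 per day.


m = m0 * exp(-k*t)
m = 1.6 * exp(-0.07 * 16)
m = 1.6 * exp(-1.1200)

0.5220 m


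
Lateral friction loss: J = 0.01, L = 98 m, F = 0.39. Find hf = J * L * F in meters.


hf = J * L * F = 0.01 * 98 * 0.39 = 0.3822 m

0.3822 m


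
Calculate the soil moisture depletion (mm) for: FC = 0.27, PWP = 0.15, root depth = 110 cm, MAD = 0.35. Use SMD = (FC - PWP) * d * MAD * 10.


SMD = (FC - PWP) * d * MAD * 10
SMD = (0.27 - 0.15) * 110 * 0.35 * 10
SMD = 0.1200 * 110 * 0.35 * 10

46.2000 mm


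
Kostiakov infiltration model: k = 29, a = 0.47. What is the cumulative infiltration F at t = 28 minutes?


F = k * t^a = 29 * 28^0.47
F = 29 * 4.788112

138.8552 mm


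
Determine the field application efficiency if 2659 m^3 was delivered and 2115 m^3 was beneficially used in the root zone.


Ea = V_root / V_field * 100 = 2115 / 2659 * 100 = 79.5412%

79.5412 %


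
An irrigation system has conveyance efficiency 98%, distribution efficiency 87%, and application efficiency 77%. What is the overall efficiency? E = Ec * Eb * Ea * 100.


Ec = 0.98, Eb = 0.87, Ea = 0.77
E = 0.98 * 0.87 * 0.77 * 100 = 65.6502%

65.6502 %


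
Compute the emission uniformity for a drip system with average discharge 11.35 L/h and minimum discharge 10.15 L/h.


EU = (q_min/q_avg)*100 = (10.15/11.35)*100 = 89.4273%

89.4273 %


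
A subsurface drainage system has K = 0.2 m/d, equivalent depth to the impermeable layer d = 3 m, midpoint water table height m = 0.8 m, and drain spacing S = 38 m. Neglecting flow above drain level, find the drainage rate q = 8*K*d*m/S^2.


q = 8*K*d*m/S^2
q = 8*0.2*3*0.8/38^2
q = 3.8400 / 1444

0.0027 m/d


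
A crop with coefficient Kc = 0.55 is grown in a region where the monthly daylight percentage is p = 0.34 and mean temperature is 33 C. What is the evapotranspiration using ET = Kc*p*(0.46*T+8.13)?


ET = Kc * p * (0.46*T + 8.13)
ET = 0.55 * 0.34 * (0.46*33 + 8.13)
ET = 0.55 * 0.34 * 23.3100

4.3590 mm/day


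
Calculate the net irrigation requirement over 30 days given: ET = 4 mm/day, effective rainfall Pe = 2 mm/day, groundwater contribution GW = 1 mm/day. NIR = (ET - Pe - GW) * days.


Daily deficit = ET - Pe - GW = 4 - 2 - 1 = 1 mm/day
NIR = 1 * 30 = 30 mm

30.0000 mm


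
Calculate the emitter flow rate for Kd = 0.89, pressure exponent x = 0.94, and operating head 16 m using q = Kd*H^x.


q = Kd * H^x = 0.89 * 16^0.94 = 0.89 * 13.547925

12.0577 L/h


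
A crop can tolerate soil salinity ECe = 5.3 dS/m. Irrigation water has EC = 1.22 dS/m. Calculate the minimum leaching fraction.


LR = ECiw / (5*ECe - ECiw)
LR = 1.22 / (5*5.3 - 1.22)
LR = 1.22 / 25.2800

0.0483


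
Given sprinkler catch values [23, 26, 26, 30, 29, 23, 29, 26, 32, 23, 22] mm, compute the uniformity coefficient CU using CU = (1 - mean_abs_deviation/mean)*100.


mean = 26.272727 mm
MAD = 2.710744 mm
CU = (1 - 2.710744/26.272727)*100

89.6823 %


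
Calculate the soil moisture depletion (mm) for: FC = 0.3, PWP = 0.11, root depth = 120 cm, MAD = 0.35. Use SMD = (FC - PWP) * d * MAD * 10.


SMD = (FC - PWP) * d * MAD * 10
SMD = (0.3 - 0.11) * 120 * 0.35 * 10
SMD = 0.1900 * 120 * 0.35 * 10

79.8000 mm


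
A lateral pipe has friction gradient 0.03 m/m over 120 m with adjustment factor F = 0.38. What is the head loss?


hf = J * L * F = 0.03 * 120 * 0.38 = 1.3680 m

1.3680 m


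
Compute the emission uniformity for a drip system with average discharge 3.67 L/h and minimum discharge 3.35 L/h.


EU = (q_min/q_avg)*100 = (3.35/3.67)*100 = 91.2807%

91.2807 %


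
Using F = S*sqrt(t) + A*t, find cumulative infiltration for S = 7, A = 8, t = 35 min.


F = S*sqrt(t) + A*t
F = 7*sqrt(35) + 8*35
F = 7*5.916080 + 280

321.4126 mm


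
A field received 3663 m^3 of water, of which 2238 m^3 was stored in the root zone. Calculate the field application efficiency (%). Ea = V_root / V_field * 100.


Ea = V_root / V_field * 100 = 2238 / 3663 * 100 = 61.0975%

61.0975 %


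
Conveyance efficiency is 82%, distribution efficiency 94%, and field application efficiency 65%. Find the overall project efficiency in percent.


Ec = 0.82, Eb = 0.94, Ea = 0.65
E = 0.82 * 0.94 * 0.65 * 100 = 50.1020%

50.1020 %


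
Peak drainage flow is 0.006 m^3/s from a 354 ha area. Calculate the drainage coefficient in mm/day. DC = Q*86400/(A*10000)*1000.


DC = Q * 86400 / (A * 10000) * 1000
DC = 0.006 * 86400 / (354 * 10000) * 1000
DC = 518400.0000 / 3540000

0.1464 mm/day


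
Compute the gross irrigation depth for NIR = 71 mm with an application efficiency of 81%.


Ea = 81% = 0.81
GID = NIR / Ea = 71 / 0.81 = 87.6543 mm

87.6543 mm


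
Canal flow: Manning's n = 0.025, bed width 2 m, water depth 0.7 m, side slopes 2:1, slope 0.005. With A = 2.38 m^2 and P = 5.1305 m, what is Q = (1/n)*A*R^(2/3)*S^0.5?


R = A/P = 2.38/5.1305 = 0.463892
Q = (1/0.025) * 2.38 * 0.463892^(2/3) * 0.005^0.5

4.0340 m^3/s


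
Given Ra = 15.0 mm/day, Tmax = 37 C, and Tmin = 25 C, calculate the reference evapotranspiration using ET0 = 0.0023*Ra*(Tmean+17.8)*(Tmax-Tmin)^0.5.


Tmean = (Tmax + Tmin)/2 = (37 + 25)/2 = 31.0
ET0 = 0.0023 * 15.0 * (31.0 + 17.8) * sqrt(37 - 25)
ET0 = 0.0023 * 15.0 * 48.8 * 3.464102

5.8322 mm/day


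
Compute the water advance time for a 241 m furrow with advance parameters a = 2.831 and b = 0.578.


t = (L/a)^(1/b)
t = (241/2.831)^(1/0.578)
t = 85.128930^(1/0.578)

2183.9056 min


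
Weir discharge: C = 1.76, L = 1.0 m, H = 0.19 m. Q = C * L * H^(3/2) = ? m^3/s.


Q = C * L * H^(3/2) = 1.76 * 1.0 * 0.19^1.5 = 1.76 * 1.0 * 0.082819

0.1458 m^3/s


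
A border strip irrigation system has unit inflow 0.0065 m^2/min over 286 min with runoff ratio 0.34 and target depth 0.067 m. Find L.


L = q*t/((1+r)*Z)
L = 0.0065*286/((1+0.34)*0.067)
L = 1.859/0.08978

20.7062 m


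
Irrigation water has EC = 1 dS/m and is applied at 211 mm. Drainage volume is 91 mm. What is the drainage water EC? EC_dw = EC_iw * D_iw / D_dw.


EC_dw = EC_iw * D_iw / D_dw
EC_dw = 1 * 211 / 91
EC_dw = 211 / 91

2.3187 dS/m


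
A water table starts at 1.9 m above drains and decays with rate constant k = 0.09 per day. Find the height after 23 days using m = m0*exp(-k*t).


m = m0 * exp(-k*t)
m = 1.9 * exp(-0.09 * 23)
m = 1.9 * exp(-2.0700)

0.2398 m


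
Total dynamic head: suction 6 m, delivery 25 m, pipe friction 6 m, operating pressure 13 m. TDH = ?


TDH = Hs + Hd + hf + Hp = 6 + 25 + 6 + 13 = 50

50 m


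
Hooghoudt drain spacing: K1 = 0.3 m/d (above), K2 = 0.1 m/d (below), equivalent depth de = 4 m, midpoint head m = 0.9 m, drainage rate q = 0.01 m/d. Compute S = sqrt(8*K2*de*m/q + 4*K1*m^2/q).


S^2 = 8*K2*de*m/q + 4*K1*m^2/q
S^2 = 8*0.1*4*0.9/0.01 + 4*0.3*0.9^2/0.01
S = sqrt(385.2000)

19.6265 m


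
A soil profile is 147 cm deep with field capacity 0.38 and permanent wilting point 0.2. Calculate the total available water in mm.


AWC = (FC - PWP) * d * 10
AWC = (0.38 - 0.2) * 147 * 10
AWC = 0.1800 * 147 * 10

264.6000 mm


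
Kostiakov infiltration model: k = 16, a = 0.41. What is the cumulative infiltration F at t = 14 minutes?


F = k * t^a = 16 * 14^0.41
F = 16 * 2.950615

47.2098 mm


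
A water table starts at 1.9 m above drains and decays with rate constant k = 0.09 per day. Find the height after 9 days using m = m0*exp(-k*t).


m = m0 * exp(-k*t)
m = 1.9 * exp(-0.09 * 9)
m = 1.9 * exp(-0.8100)

0.8452 m


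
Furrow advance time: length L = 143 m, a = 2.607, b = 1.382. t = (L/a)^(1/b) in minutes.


t = (L/a)^(1/b)
t = (143/2.607)^(1/1.382)
t = 54.852321^(1/1.382)

18.1327 min


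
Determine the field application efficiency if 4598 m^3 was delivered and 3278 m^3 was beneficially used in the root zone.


Ea = V_root / V_field * 100 = 3278 / 4598 * 100 = 71.2919%

71.2919 %


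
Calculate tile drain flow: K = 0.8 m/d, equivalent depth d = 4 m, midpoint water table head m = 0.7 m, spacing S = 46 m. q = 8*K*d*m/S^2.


q = 8*K*d*m/S^2
q = 8*0.8*4*0.7/46^2
q = 17.9200 / 2116

0.0085 m/d


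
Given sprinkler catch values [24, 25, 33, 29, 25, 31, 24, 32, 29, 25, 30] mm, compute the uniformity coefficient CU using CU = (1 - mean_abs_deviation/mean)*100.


mean = 27.909091 mm
MAD = 3.008264 mm
CU = (1 - 3.008264/27.909091)*100

89.2212 %


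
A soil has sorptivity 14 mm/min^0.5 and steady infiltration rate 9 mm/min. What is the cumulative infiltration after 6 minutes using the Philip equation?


F = S*sqrt(t) + A*t
F = 14*sqrt(6) + 9*6
F = 14*2.449490 + 54

88.2929 mm


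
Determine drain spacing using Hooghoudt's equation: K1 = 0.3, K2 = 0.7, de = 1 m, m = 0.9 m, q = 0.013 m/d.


S^2 = 8*K2*de*m/q + 4*K1*m^2/q
S^2 = 8*0.7*1*0.9/0.013 + 4*0.3*0.9^2/0.013
S = sqrt(462.4615)

21.5049 m


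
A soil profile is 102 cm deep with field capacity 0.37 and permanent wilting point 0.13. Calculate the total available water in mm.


AWC = (FC - PWP) * d * 10
AWC = (0.37 - 0.13) * 102 * 10
AWC = 0.2400 * 102 * 10

244.8000 mm


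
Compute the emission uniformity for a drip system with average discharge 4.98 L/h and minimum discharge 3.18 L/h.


EU = (q_min/q_avg)*100 = (3.18/4.98)*100 = 63.8554%

63.8554 %


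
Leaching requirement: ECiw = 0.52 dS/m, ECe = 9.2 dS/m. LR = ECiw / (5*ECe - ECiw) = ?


LR = ECiw / (5*ECe - ECiw)
LR = 0.52 / (5*9.2 - 0.52)
LR = 0.52 / 45.4800

0.0114


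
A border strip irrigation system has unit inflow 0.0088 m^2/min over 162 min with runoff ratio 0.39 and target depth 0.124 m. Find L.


L = q*t/((1+r)*Z)
L = 0.0088*162/((1+0.39)*0.124)
L = 1.4256/0.17236

8.2711 m


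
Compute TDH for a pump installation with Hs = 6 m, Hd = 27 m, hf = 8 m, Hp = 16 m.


TDH = Hs + Hd + hf + Hp = 6 + 27 + 8 + 16 = 57

57 m


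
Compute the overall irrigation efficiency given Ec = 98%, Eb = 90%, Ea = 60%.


Ec = 0.98, Eb = 0.9, Ea = 0.6
E = 0.98 * 0.9 * 0.6 * 100 = 52.9200%

52.9200 %


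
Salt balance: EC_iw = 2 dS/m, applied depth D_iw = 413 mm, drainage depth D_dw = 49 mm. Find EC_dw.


EC_dw = EC_iw * D_iw / D_dw
EC_dw = 2 * 413 / 49
EC_dw = 826 / 49

16.8571 dS/m


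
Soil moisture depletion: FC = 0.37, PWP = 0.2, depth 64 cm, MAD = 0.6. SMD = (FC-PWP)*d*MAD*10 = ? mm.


SMD = (FC - PWP) * d * MAD * 10
SMD = (0.37 - 0.2) * 64 * 0.6 * 10
SMD = 0.1700 * 64 * 0.6 * 10

65.2800 mm


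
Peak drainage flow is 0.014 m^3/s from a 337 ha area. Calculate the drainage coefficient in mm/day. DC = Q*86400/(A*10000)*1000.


DC = Q * 86400 / (A * 10000) * 1000
DC = 0.014 * 86400 / (337 * 10000) * 1000
DC = 1209600.0000 / 3370000

0.3589 mm/day


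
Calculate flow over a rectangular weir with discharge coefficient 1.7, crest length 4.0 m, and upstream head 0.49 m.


Q = C * L * H^(3/2) = 1.7 * 4.0 * 0.49^1.5 = 1.7 * 4.0 * 0.343000

2.3324 m^3/s


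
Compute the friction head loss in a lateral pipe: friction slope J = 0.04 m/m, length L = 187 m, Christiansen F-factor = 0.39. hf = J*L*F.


hf = J * L * F = 0.04 * 187 * 0.39 = 2.9172 m

2.9172 m


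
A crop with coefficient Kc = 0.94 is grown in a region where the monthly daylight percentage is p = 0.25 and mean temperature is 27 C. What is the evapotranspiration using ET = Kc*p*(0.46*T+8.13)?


ET = Kc * p * (0.46*T + 8.13)
ET = 0.94 * 0.25 * (0.46*27 + 8.13)
ET = 0.94 * 0.25 * 20.5500

4.8293 mm/day


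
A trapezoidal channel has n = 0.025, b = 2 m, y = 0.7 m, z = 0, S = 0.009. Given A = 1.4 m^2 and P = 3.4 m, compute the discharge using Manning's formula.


R = A/P = 1.4/3.4 = 0.411765
Q = (1/0.025) * 1.4 * 0.411765^(2/3) * 0.009^0.5

2.9404 m^3/s


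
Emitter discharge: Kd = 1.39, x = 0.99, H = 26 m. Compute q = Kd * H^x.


q = Kd * H^x = 1.39 * 26^0.99 = 1.39 * 25.166546

34.9815 L/h


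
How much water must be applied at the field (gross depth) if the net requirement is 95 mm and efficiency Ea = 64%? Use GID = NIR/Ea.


Ea = 64% = 0.64
GID = NIR / Ea = 95 / 0.64 = 148.4375 mm

148.4375 mm


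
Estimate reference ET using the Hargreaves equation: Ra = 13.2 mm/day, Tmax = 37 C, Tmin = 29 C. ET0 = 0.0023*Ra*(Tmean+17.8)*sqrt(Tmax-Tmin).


Tmean = (Tmax + Tmin)/2 = (37 + 29)/2 = 33.0
ET0 = 0.0023 * 13.2 * (33.0 + 17.8) * sqrt(37 - 29)
ET0 = 0.0023 * 13.2 * 50.8 * 2.828427

4.3622 mm/day


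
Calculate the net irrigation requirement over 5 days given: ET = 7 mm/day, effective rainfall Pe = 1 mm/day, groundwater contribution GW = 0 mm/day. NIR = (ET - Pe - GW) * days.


Daily deficit = ET - Pe - GW = 7 - 1 - 0 = 6 mm/day
NIR = 6 * 5 = 30 mm

30.0000 mm


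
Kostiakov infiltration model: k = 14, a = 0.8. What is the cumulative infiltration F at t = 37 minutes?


F = k * t^a = 14 * 37^0.8
F = 14 * 17.970550

251.5877 mm


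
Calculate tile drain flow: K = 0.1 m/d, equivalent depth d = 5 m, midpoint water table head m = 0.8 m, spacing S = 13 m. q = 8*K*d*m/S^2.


q = 8*K*d*m/S^2
q = 8*0.1*5*0.8/13^2
q = 3.2000 / 169

0.0189 m/d


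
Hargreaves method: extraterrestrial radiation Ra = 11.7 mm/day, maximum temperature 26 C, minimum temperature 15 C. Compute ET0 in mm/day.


Tmean = (Tmax + Tmin)/2 = (26 + 15)/2 = 20.5
ET0 = 0.0023 * 11.7 * (20.5 + 17.8) * sqrt(26 - 15)
ET0 = 0.0023 * 11.7 * 38.3 * 3.316625

3.4183 mm/day


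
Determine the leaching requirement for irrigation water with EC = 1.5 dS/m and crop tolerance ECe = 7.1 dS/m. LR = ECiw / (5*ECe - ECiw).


LR = ECiw / (5*ECe - ECiw)
LR = 1.5 / (5*7.1 - 1.5)
LR = 1.5 / 34.0000

0.0441


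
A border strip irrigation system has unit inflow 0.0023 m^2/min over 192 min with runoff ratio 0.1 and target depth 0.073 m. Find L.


L = q*t/((1+r)*Z)
L = 0.0023*192/((1+0.1)*0.073)
L = 0.4416/0.0803

5.4994 m


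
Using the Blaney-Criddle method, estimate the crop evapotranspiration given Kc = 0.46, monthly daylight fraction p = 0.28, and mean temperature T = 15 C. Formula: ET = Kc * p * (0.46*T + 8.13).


ET = Kc * p * (0.46*T + 8.13)
ET = 0.46 * 0.28 * (0.46*15 + 8.13)
ET = 0.46 * 0.28 * 15.0300

1.9359 mm/day


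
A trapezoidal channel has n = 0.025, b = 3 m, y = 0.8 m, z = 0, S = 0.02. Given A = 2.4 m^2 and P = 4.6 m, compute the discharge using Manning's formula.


R = A/P = 2.4/4.6 = 0.521739
Q = (1/0.025) * 2.4 * 0.521739^(2/3) * 0.02^0.5

8.7988 m^3/s
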